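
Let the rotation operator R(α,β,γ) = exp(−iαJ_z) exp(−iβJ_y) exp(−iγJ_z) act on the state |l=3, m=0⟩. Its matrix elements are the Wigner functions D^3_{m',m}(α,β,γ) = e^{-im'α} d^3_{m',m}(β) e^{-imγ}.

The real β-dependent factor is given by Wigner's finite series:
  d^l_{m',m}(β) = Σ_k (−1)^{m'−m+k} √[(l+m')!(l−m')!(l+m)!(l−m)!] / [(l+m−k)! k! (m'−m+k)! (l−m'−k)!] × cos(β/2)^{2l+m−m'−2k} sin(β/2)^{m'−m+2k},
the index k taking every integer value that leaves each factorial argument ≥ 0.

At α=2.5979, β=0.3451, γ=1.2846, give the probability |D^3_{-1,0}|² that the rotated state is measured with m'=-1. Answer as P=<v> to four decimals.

P=0.2521

D^3_{-1,0}(2.5979,0.3451,1.2846) = e^{-i·-1·2.5979}·d^3_{-1,0}(0.3451)·e^{-i·0·1.2846}. Compute d first:
With c≡cos(β/2)=0.985150 and s≡sin(β/2)=0.171695, N=[2·24·6·6]^{1/2}=41.569219
k: max(0,(0)−(-1))=1 … min(3+(0),3−(-1))=3
  k=1: (−1)^0·41.5692/(12)·0.9852^5·0.1717^1 = +0.551900
  k=2: (−1)^1·41.5692/(4)·0.9852^3·0.1717^3 = -0.050291
  k=3: (−1)^2·41.5692/(12)·0.9852^1·0.1717^5 = +0.000509
d^3_{-1,0}(0.3451) = +0.551900 -0.050291 +0.000509 = +0.502118
|D^3_{-1,0}|² = |d^3_{-1,0}(β)|² = (+0.502118)² = 0.252123 (the z-rotation phases have unit modulus)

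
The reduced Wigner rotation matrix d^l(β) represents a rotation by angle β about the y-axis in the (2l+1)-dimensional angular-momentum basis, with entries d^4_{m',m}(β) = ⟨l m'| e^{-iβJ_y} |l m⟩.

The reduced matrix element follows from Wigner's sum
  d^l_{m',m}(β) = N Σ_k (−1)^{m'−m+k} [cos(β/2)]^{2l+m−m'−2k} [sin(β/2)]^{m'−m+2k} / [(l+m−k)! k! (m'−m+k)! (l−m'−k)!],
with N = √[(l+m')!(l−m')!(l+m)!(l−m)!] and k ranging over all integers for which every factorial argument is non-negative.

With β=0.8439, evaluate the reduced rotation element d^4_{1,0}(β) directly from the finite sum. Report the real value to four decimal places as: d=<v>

d^4_{1,0}(β=0.8439) via Wigner's sum:
c=cos(0.8439/2)=0.912292, s=sin(0.8439/2)=0.409540; N=√[120·6·24·24]=643.987578
The bounds max(0,m−m')=0 and min(l+m,l−m')=3 give 4 terms
  k=0: (−1)^1·643.9876/(144)·0.9123^7·0.4095^1 = -0.963272
  k=1: (−1)^2·643.9876/(24)·0.9123^5·0.4095^3 = +1.164730
  k=2: (−1)^3·643.9876/(24)·0.9123^3·0.4095^5 = -0.234720
  k=3: (−1)^4·643.9876/(144)·0.9123^1·0.4095^7 = +0.007884
d^4_{1,0}(0.8439) = -0.963272 +1.164730 -0.234720 +0.007884 = -0.025378

d=-0.0254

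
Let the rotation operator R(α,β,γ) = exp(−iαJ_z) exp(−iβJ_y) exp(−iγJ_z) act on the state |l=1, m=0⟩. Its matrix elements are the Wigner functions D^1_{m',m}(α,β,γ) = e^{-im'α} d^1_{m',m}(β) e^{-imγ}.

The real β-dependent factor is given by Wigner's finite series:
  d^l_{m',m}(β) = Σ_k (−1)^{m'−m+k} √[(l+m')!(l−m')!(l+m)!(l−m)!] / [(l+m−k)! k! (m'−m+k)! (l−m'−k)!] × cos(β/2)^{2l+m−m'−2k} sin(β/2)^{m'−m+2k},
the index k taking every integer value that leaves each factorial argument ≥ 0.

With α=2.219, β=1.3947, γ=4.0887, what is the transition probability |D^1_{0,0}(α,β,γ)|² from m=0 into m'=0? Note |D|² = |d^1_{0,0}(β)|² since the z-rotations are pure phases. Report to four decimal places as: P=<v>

D^1_{0,0}(2.219,1.3947,4.0887) = e^{-i·0·2.219}·d^1_{0,0}(1.3947)·e^{-i·0·4.0887}. Compute d first:
c=cos(1.3947/2)=0.766547, s=sin(1.3947/2)=0.642189; N=√[1·1·1·1]=1.000000
k∈{0,1} keeps every argument non-negative
  k=0: (−1)^0·1.0000/(1)·0.7665^2·0.6422^0 = +0.587594
  k=1: (−1)^1·1.0000/(1)·0.7665^0·0.6422^2 = -0.412406
d^1_{0,0}(1.3947) = +0.587594 -0.412406 = +0.175188
|D^1_{0,0}|² = |d^1_{0,0}(β)|² = (+0.175188)² = 0.030691 (the z-rotation phases have unit modulus)

P=0.0307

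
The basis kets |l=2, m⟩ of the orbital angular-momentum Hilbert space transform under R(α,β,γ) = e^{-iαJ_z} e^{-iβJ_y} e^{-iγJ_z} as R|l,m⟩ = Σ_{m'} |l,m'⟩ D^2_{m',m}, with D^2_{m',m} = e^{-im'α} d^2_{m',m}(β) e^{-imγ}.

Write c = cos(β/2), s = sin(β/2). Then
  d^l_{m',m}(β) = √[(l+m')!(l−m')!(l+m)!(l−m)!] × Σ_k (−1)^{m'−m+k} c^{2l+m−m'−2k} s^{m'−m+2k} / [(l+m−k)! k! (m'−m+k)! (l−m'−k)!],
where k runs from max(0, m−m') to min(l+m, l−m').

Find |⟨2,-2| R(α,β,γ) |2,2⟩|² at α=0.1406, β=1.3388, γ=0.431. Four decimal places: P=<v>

P=0.0220

First d^2_{-2,2}(β=1.3388), then the phase factors e^{-i(-2)α} and e^{-i(2)γ}:
With c≡cos(β/2)=0.784194 and s≡sin(β/2)=0.620516, N=[1·24·24·1]^{1/2}=24.000000
The bounds max(0,m−m')=4 and min(l+m,l−m')=4 give 1 term
  k=4: (−1)^0·24.0000/(24)·0.7842^0·0.6205^4 = +0.148255
d^2_{-2,2}(1.3388) = +0.148255
|D^2_{-2,2}|² = |d^2_{-2,2}(β)|² = (+0.148255)² = 0.021980 (the z-rotation phases have unit modulus)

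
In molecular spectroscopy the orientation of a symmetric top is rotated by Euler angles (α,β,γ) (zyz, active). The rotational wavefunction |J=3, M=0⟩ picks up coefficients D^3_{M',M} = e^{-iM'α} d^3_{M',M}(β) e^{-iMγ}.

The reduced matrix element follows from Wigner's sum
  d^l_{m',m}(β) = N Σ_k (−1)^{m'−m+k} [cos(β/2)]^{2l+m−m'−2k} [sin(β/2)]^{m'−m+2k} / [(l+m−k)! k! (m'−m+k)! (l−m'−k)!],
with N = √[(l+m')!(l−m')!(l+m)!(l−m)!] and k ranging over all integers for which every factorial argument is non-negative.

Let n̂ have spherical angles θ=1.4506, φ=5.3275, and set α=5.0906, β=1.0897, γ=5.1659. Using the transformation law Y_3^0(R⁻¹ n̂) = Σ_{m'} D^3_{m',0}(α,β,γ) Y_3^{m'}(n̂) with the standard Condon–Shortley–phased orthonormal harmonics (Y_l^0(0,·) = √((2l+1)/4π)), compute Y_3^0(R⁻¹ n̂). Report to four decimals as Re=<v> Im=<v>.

Re=0.3908 Im=0.0000

Need the full column D^3_{m',0} for m'=−3..3 at α=5.0906, β=1.0897, γ=5.1659.
cos(β/2)=0.855205, sin(β/2)=0.518290
d^3_{-3,0}: single k=3 term ⇒ +0.389443;  D = -0.352983+0.164526i
d^3_{-2,0}: k∈[2..3] ⇒ +0.787022 -0.289063 = +0.497960;  D = -0.362164-0.341761i
d^3_{-1,0}: k∈[1..3] ⇒ +0.821324 -0.904984 +0.110796 = +0.027137;  D = +0.010020-0.025219i
d^3_{0,0}: k∈[0..3] ⇒ +0.391220 -1.293209 +0.474978 -0.019384 = -0.446394;  D = -0.446394+0.000000i
d^3_{1,0}: k∈[0..2] ⇒ -0.821324 +0.904984 -0.110796 = -0.027137;  D = -0.010020-0.025219i
d^3_{2,0}: k∈[0..1] ⇒ +0.787022 -0.289063 = +0.497960;  D = -0.362164+0.341761i
d^3_{3,0}: single k=0 term ⇒ -0.389443;  D = +0.352983+0.164526i
Y_3^{m'}(θ=1.4506,φ=5.3275) and Σ D·Y over m':
  (-0.3530+0.1645i)·(-0.3930+0.1107i)  (-0.3622-0.3418i)·(-0.0403+0.1138i)  (+0.0100-0.0252i)·(-0.1718-0.2432i)  (-0.4464+0.0000i)·(-0.1310+0.0000i)  (-0.0100-0.0252i)·(+0.1718-0.2432i)  (-0.3622+0.3418i)·(-0.0403-0.1138i)  (+0.3530+0.1645i)·(+0.3930+0.1107i)
Y_3^0(R⁻¹ n̂) = +0.390819+0.000000i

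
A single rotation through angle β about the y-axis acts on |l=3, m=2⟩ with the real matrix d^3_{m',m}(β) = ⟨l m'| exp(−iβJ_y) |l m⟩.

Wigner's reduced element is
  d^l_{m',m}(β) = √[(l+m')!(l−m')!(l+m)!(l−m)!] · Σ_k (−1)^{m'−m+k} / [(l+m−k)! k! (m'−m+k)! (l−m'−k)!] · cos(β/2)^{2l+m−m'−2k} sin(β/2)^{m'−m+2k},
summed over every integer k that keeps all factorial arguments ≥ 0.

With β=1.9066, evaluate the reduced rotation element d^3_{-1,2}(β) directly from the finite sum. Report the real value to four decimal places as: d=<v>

d^3_{-1,2}(β=1.9066) via Wigner's sum:
With c≡cos(β/2)=0.578996 and s≡sin(β/2)=0.815331, N=[2·24·120·1]^{1/2}=75.894664
Admissible k: 3..4 (factorial args all ≥0)
  k=3: (−1)^0·75.8947/(12)·0.5790^3·0.8153^3 = +0.665361
  k=4: (−1)^1·75.8947/(24)·0.5790^1·0.8153^5 = -0.659696
d^3_{-1,2}(1.9066) = +0.665361 -0.659696 = +0.005664

d=0.0057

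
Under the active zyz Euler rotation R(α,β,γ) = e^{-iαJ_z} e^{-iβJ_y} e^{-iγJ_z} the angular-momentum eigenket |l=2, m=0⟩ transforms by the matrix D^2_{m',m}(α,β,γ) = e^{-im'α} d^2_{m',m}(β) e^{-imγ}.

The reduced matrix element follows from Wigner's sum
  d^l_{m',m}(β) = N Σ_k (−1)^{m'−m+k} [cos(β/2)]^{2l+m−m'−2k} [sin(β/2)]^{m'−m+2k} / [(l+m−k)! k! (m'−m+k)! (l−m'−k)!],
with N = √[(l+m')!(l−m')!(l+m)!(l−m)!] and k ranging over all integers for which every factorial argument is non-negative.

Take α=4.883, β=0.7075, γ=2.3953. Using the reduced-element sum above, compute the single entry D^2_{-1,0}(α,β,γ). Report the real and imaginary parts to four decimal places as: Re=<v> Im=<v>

D^2_{-1,0}(4.883,0.7075,2.3953) = e^{-i·-1·4.883}·d^2_{-1,0}(0.7075)·e^{-i·0·2.3953}. Compute d first:
c=cos(0.7075/2)=0.938080, s=sin(0.7075/2)=0.346418; N=√[1·6·2·2]=4.898979
k∈{1,2} keeps every argument non-negative
  k=1: (−1)^0·4.8990/(2)·0.9381^3·0.3464^1 = +0.700481
  k=2: (−1)^1·4.8990/(2)·0.9381^1·0.3464^3 = -0.095525
d^2_{-1,0}(0.7075) = +0.700481 -0.095525 = +0.604956
Attach z-rotation phases: D = e^{-i(-1)(4.883)}·(+0.604956)·e^{-i(0)(2.3953)} = +0.102712-0.596172i

Re=0.1027 Im=-0.5962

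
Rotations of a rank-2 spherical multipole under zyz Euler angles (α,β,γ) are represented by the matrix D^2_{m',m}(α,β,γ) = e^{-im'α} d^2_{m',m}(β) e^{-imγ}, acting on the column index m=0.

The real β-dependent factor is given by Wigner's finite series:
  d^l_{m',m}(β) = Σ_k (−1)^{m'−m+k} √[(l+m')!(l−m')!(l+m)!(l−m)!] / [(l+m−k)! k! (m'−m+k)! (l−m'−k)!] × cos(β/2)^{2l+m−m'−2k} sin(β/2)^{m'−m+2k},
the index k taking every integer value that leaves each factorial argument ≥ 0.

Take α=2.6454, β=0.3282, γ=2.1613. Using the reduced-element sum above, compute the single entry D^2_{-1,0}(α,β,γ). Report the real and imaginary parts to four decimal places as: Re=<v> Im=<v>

D^2_{-1,0}(2.6454,0.3282,2.1613) = e^{-i·-1·2.6454}·d^2_{-1,0}(0.3282)·e^{-i·0·2.1613}. Compute d first:
With c≡cos(β/2)=0.986566 and s≡sin(β/2)=0.163364, N=[1·6·2·2]^{1/2}=4.898979
The bounds max(0,m−m')=1 and min(l+m,l−m')=2 give 2 terms
  k=1: (−1)^0·4.8990/(2)·0.9866^3·0.1634^1 = +0.384248
  k=2: (−1)^1·4.8990/(2)·0.9866^1·0.1634^3 = -0.010536
d^2_{-1,0}(0.3282) = +0.384248 -0.010536 = +0.373712
D = (-0.879402+0.476081i)·(+0.373712)·(+1.000000+0.000000i) = -0.328643+0.177917i

Re=-0.3286 Im=0.1779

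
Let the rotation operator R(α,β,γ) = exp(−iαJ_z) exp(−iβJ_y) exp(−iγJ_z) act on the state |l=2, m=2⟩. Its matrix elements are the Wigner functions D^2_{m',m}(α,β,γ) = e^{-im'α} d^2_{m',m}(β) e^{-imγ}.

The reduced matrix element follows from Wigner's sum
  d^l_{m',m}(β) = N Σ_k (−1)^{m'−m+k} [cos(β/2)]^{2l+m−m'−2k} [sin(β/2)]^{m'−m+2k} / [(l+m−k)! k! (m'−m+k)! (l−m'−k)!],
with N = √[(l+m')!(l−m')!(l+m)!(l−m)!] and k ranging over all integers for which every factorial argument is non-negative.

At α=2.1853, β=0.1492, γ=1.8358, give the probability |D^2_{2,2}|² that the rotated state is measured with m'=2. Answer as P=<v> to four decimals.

Split into d^2_{2,2}(β=0.1492) × two z-phases.
c=cos(0.1492/2)=0.997219, s=sin(0.1492/2)=0.074531; N=√[24·1·24·1]=24.000000
Admissible k: 0..0 (factorial args all ≥0)
  k=0: (−1)^0·24.0000/(24)·0.9972^4·0.0745^0 = +0.988921
d^2_{2,2}(0.1492) = +0.988921
|D^2_{2,2}|² = |d^2_{2,2}(β)|² = (+0.988921)² = 0.977965 (the z-rotation phases have unit modulus)

P=0.9780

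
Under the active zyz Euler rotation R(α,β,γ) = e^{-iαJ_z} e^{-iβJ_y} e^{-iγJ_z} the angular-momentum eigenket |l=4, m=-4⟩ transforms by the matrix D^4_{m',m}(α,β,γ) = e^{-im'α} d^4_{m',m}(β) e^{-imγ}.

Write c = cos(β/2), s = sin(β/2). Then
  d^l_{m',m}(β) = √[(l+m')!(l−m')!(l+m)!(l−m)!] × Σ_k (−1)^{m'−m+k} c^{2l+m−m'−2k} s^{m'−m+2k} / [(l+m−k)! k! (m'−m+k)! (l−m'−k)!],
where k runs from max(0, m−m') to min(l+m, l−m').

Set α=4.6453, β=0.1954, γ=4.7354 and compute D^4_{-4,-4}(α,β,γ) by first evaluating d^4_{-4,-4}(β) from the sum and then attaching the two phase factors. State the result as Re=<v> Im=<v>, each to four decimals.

Re=0.9476 Im=-0.1688

First d^4_{-4,-4}(β=0.1954), then the phase factors e^{-i(-4)α} and e^{-i(-4)γ}:
With c≡cos(β/2)=0.995231 and s≡sin(β/2)=0.097545, N=[1·40320·1·40320]^{1/2}=40320.000000
Admissible k: 0..0 (factorial args all ≥0)
  k=0: (−1)^0·40320.0000/(40320)·0.9952^8·0.0975^0 = +0.962480
d^4_{-4,-4}(0.1954) = +0.962480
Attach z-rotation phases: D = e^{-i(-4)(4.6453)}·(+0.962480)·e^{-i(-4)(4.7354)} = +0.947559-0.168819i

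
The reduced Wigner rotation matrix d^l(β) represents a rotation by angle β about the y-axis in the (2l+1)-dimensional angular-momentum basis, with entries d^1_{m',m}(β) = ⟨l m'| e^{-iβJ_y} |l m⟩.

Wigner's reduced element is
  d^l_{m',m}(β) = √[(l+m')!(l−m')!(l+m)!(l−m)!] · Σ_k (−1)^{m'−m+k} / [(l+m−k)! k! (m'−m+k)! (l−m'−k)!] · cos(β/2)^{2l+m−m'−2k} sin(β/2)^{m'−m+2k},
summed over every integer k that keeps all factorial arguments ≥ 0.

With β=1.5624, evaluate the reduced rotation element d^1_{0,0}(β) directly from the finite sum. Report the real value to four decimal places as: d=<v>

d=0.0084

d^1_{0,0}(β=1.5624) via Wigner's sum:
Half-angle: c=0.710069, s=0.704132. N=√(1·1·1·1)=1.000000
k: max(0,(0)−(0))=0 … min(1+(0),1−(0))=1
  k=0: (−1)^0·1.0000/(1)·0.7101^2·0.7041^0 = +0.504198
  k=1: (−1)^1·1.0000/(1)·0.7101^0·0.7041^2 = -0.495802
d^1_{0,0}(1.5624) = +0.504198 -0.495802 = +0.008396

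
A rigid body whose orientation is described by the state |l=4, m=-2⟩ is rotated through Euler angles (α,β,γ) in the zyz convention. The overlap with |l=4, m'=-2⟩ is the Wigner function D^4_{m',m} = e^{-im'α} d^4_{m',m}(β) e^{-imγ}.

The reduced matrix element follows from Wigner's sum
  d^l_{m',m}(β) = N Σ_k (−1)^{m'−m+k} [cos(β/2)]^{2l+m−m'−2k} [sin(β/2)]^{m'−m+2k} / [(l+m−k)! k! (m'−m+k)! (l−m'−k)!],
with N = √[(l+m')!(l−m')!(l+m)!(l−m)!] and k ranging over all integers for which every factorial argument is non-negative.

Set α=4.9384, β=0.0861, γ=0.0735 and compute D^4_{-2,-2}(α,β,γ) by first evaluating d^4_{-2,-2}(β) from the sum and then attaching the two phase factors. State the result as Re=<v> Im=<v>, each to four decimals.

Re=-0.8016 Im=-0.5472

First d^4_{-2,-2}(β=0.0861), then the phase factors e^{-i(-2)α} and e^{-i(-2)γ}:
c=cos(0.0861/2)=0.999073, s=sin(0.0861/2)=0.043037; N=√[2·720·2·720]=1440.000000
Admissible k: 0..2 (factorial args all ≥0)
  k=0: (−1)^0·1440.0000/(1440)·0.9991^8·0.0430^0 = +0.992612
  k=1: (−1)^1·1440.0000/(120)·0.9991^6·0.0430^2 = -0.022103
  k=2: (−1)^2·1440.0000/(96)·0.9991^4·0.0430^4 = +0.000051
d^4_{-2,-2}(0.0861) = +0.992612 -0.022103 +0.000051 = +0.970561
D = (-0.899566-0.436785i)·(+0.970561)·(+0.989215+0.146471i) = -0.801574-0.547236i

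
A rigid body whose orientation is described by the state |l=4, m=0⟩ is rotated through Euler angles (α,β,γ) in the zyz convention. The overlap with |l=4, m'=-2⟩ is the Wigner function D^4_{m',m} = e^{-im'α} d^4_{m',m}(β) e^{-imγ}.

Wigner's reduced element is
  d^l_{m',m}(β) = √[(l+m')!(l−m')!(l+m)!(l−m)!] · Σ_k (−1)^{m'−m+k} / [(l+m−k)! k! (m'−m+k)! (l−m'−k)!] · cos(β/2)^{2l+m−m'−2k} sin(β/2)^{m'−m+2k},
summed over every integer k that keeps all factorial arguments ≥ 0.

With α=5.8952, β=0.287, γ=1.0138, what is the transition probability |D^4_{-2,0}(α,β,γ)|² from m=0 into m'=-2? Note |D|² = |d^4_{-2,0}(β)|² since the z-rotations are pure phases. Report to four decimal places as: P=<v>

P=0.0297

D^4_{-2,0}(5.8952,0.287,1.0138) = e^{-i·-2·5.8952}·d^4_{-2,0}(0.287)·e^{-i·0·1.0138}. Compute d first:
With c≡cos(β/2)=0.989722 and s≡sin(β/2)=0.143008, N=[2·720·24·24]^{1/2}=910.735966
The bounds max(0,m−m')=2 and min(l+m,l−m')=4 give 3 terms
  k=2: (−1)^0·910.7360/(96)·0.9897^6·0.1430^2 = +0.182356
  k=3: (−1)^1·910.7360/(36)·0.9897^4·0.1430^4 = -0.010153
  k=4: (−1)^2·910.7360/(96)·0.9897^2·0.1430^6 = +0.000079
d^4_{-2,0}(0.287) = +0.182356 -0.010153 +0.000079 = +0.172283
|D^4_{-2,0}|² = |d^4_{-2,0}(β)|² = (+0.172283)² = 0.029681 (the z-rotation phases have unit modulus)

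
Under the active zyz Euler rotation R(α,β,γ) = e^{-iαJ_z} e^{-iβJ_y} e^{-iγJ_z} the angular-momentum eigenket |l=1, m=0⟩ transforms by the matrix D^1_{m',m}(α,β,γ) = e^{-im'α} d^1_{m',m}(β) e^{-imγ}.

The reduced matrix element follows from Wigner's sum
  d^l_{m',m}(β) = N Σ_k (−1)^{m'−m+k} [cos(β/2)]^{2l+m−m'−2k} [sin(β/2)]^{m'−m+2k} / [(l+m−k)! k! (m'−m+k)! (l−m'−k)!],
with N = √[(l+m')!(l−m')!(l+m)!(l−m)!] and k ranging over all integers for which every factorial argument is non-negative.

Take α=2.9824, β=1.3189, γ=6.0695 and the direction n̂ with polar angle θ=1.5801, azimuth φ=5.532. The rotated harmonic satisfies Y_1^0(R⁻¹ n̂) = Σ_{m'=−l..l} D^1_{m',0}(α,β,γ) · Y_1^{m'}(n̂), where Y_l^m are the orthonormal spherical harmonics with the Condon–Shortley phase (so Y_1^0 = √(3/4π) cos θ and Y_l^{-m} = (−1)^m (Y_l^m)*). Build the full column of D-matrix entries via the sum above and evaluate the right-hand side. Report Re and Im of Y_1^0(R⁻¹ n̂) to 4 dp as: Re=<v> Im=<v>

Need the full column D^1_{m',0} for m'=−1..1 at α=2.9824, β=1.3189, γ=6.0695.
cos(β/2)=0.790329, sin(β/2)=0.612682
d^1_{-1,0}: single k=1 term ⇒ +0.684792;  D = -0.676133+0.108554i
d^1_{0,0}: k∈[0..1] ⇒ +0.624620 -0.375380 = +0.249241;  D = +0.249241+0.000000i
d^1_{1,0}: single k=0 term ⇒ -0.684792;  D = +0.676133+0.108554i
Y_1^{m'}(θ=1.5801,φ=5.532) and Σ D·Y over m':
  (-0.6761+0.1086i)·(+0.2525+0.2358i)  (+0.2492+0.0000i)·(-0.0045+0.0000i)  (+0.6761+0.1086i)·(-0.2525+0.2358i)
Y_1^0(R⁻¹ n̂) = -0.393778+0.000000i

Re=-0.3938 Im=0.0000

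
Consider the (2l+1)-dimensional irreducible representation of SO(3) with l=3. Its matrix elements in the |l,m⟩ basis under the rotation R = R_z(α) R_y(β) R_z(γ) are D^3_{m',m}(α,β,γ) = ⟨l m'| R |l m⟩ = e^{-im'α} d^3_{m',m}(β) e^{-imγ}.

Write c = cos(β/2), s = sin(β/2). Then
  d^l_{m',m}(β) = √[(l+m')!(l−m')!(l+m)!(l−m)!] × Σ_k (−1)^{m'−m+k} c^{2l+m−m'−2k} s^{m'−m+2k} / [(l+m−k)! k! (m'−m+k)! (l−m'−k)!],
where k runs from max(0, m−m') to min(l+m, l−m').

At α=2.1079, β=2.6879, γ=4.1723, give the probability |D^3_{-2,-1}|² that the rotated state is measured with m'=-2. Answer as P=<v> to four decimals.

D^3_{-2,-1}(2.1079,2.6879,4.1723) = e^{-i·-2·2.1079}·d^3_{-2,-1}(2.6879)·e^{-i·-1·4.1723}. Compute d first:
Half-angle: c=0.224906, s=0.974381. N=√(1·120·2·24)=75.894664
k∈{1,2} keeps every argument non-negative
  k=1: (−1)^0·75.8947/(24)·0.2249^5·0.9744^1 = +0.001773
  k=2: (−1)^1·75.8947/(12)·0.2249^3·0.9744^3 = -0.066561
d^3_{-2,-1}(2.6879) = +0.001773 -0.066561 = -0.064788
|D^3_{-2,-1}|² = |d^3_{-2,-1}(β)|² = (-0.064788)² = 0.004197 (the z-rotation phases have unit modulus)

P=0.0042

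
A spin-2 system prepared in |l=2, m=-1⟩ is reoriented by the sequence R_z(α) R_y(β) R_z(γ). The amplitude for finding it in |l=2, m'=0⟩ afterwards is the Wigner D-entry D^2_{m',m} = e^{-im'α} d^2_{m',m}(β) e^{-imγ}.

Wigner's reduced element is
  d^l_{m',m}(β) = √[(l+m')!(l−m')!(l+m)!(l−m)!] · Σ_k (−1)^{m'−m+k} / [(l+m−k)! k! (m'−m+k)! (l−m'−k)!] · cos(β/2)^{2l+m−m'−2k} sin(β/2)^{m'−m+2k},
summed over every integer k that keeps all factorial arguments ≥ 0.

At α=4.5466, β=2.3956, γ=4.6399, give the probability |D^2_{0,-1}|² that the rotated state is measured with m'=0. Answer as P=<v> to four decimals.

First d^2_{0,-1}(β=2.3956), then the phase factors e^{-i(0)α} and e^{-i(-1)γ}:
Half-angle: c=0.364407, s=0.931240. N=√(2·2·1·6)=4.898979
k: max(0,(-1)−(0))=0 … min(2+(-1),2−(0))=1
  k=0: (−1)^1·4.8990/(2)·0.3644^3·0.9312^1 = -0.110382
  k=1: (−1)^2·4.8990/(2)·0.3644^1·0.9312^3 = +0.720854
d^2_{0,-1}(2.3956) = -0.110382 +0.720854 = +0.610472
|D^2_{0,-1}|² = |d^2_{0,-1}(β)|² = (+0.610472)² = 0.372676 (the z-rotation phases have unit modulus)

P=0.3727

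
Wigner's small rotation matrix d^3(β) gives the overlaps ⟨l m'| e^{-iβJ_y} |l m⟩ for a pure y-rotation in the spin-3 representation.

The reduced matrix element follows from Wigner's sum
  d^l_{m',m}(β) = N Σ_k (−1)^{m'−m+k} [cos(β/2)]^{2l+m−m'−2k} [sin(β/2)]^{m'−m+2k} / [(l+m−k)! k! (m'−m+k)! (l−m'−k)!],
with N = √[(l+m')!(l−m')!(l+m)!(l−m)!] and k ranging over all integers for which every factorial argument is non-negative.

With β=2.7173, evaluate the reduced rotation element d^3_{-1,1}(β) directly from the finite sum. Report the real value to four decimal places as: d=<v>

d^3_{-1,1}(β=2.7173) via Wigner's sum:
With c≡cos(β/2)=0.210559 and s≡sin(β/2)=0.977581, N=[2·24·24·2]^{1/2}=48.000000
k: max(0,(1)−(-1))=2 … min(3+(1),3−(-1))=4
  k=2: (−1)^0·48.0000/(8)·0.2106^4·0.9776^2 = +0.011271
  k=3: (−1)^1·48.0000/(6)·0.2106^2·0.9776^4 = -0.323927
  k=4: (−1)^2·48.0000/(48)·0.2106^0·0.9776^6 = +0.872805
d^3_{-1,1}(2.7173) = +0.011271 -0.323927 +0.872805 = +0.560148

d=0.5601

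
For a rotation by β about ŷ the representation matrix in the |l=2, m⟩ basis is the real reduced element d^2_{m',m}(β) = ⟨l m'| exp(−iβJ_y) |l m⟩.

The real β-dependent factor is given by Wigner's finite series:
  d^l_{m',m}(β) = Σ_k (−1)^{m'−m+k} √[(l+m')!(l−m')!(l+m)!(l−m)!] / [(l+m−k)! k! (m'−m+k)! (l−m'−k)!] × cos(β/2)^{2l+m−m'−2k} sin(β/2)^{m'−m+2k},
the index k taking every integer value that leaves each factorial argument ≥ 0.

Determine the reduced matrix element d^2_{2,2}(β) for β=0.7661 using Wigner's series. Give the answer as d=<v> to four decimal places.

d^2_{2,2}(β=0.7661) via Wigner's sum:
With c≡cos(β/2)=0.927529 and s≡sin(β/2)=0.373751, N=[24·1·24·1]^{1/2}=24.000000
k: max(0,(2)−(2))=0 … min(2+(2),2−(2))=0
  k=0: (−1)^0·24.0000/(24)·0.9275^4·0.3738^0 = +0.740133
d^2_{2,2}(0.7661) = +0.740133

d=0.7401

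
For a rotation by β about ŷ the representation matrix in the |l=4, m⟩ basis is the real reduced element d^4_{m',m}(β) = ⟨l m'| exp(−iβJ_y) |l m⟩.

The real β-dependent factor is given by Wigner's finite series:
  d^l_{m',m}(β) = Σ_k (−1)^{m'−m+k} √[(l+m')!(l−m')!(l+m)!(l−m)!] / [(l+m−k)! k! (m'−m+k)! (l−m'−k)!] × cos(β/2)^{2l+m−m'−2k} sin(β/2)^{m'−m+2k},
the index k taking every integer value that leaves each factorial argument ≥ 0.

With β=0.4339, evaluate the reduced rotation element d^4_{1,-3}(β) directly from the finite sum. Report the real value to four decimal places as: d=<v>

d^4_{1,-3}(β=0.4339) via Wigner's sum:
With c≡cos(β/2)=0.976559 and s≡sin(β/2)=0.215252, N=[120·6·1·5040]^{1/2}=1904.940944
The bounds max(0,m−m')=0 and min(l+m,l−m')=1 give 2 terms
  k=0: (−1)^4·1904.9409/(144)·0.9766^4·0.2153^4 = +0.025829
  k=1: (−1)^5·1904.9409/(240)·0.9766^2·0.2153^6 = -0.000753
d^4_{1,-3}(0.4339) = +0.025829 -0.000753 = +0.025076

d=0.0251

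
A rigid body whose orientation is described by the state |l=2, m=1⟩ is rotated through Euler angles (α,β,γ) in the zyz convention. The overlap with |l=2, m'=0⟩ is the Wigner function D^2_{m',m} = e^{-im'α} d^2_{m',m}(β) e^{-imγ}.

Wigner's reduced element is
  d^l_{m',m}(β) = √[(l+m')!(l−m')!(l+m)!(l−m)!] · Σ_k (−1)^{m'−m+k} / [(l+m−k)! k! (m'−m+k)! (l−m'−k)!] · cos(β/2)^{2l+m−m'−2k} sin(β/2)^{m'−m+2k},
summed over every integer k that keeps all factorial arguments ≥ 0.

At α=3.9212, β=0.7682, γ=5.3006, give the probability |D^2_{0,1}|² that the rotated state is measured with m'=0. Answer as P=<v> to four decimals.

Split into d^2_{0,1}(β=0.7682) × two z-phases.
With c≡cos(β/2)=0.927136 and s≡sin(β/2)=0.374725, N=[2·2·6·1]^{1/2}=4.898979
Admissible k: 1..2 (factorial args all ≥0)
  k=1: (−1)^0·4.8990/(2)·0.9271^3·0.3747^1 = +0.731507
  k=2: (−1)^1·4.8990/(2)·0.9271^1·0.3747^3 = -0.119497
d^2_{0,1}(0.7682) = +0.731507 -0.119497 = +0.612010
|D^2_{0,1}|² = |d^2_{0,1}(β)|² = (+0.612010)² = 0.374557 (the z-rotation phases have unit modulus)

P=0.3746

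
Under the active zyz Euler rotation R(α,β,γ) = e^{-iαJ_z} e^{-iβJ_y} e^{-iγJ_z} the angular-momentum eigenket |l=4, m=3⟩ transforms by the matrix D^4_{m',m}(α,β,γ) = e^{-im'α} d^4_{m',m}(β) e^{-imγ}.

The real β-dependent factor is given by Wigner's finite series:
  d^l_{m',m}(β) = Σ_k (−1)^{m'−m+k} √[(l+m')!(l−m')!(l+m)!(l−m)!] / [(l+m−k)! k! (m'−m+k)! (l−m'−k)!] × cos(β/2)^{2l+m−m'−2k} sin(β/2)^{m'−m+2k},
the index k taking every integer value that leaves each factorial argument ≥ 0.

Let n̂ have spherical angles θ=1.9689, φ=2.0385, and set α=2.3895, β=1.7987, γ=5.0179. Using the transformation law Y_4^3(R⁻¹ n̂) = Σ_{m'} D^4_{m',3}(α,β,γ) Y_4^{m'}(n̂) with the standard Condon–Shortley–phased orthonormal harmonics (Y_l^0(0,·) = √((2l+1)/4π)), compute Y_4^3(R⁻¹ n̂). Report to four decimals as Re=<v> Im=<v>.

Re=-0.0454 Im=-0.0343

Need the full column D^4_{m',3} for m'=−4..4 at α=2.3895, β=1.7987, γ=5.0179.
cos(β/2)=0.622119, sin(β/2)=0.782923
d^4_{-4,3}: single k=7 term ⇒ +0.317286;  D = +0.223886+0.224823i
d^4_{-3,3}: k∈[6..7] ⇒ +0.623962 -0.141173 = +0.482789;  D = -0.015069-0.482554i
d^4_{-2,3}: k∈[5..6] ⇒ +0.795060 -0.419730 = +0.375331;  D = -0.247734+0.281959i
d^4_{-1,3}: k∈[4..5] ⇒ +0.744541 -0.707507 = +0.037034;  D = +0.036857-0.003617i
d^4_{0,3}: k∈[3..4] ⇒ +0.529161 -0.838067 = -0.308906;  D = +0.245116+0.187992i
d^4_{1,3}: k∈[2..3] ⇒ +0.282065 -0.744541 = -0.462476;  D = -0.075707-0.456237i
d^4_{2,3}: k∈[1..2] ⇒ +0.105657 -0.502006 = -0.396350;  D = -0.219740+0.329860i
d^4_{3,3}: k∈[0..1] ⇒ +0.022438 -0.248758 = -0.226320;  D = +0.220305-0.051827i
d^4_{4,3}: single k=0 term ⇒ -0.079869;  D = -0.069270-0.039757i
Y_4^{m'}(θ=1.9689,φ=2.0385) and Σ D·Y over m':
  (+0.2239+0.2248i)·(-0.0944-0.3052i)  (-0.0151-0.4826i)·(-0.3747-0.0634i)  (-0.2477+0.2820i)·(-0.0088+0.0119i)  (+0.0369-0.0036i)·(-0.1485-0.2940i)  (+0.2451+0.1880i)·(-0.0760+0.0000i)  (-0.0757-0.4562i)·(+0.1485-0.2940i)  (-0.2197+0.3299i)·(-0.0088-0.0119i)  (+0.2203-0.0518i)·(+0.3747-0.0634i)  (-0.0693-0.0398i)·(-0.0944+0.3052i)
Y_4^3(R⁻¹ n̂) = -0.045372-0.034333i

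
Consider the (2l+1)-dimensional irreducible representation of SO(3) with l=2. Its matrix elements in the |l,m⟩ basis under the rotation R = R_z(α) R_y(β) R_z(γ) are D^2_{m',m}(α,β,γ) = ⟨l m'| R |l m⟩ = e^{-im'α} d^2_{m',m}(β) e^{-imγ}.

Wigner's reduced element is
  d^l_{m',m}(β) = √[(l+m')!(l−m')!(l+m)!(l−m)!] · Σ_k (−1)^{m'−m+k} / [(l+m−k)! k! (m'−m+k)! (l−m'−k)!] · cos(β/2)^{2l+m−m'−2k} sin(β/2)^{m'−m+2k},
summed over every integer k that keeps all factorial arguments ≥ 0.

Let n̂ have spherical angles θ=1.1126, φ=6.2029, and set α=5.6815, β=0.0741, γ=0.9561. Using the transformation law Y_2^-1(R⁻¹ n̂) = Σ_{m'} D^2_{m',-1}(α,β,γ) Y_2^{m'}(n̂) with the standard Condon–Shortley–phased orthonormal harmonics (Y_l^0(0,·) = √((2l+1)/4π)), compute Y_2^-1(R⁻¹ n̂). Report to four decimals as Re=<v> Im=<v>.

Re=0.3056 Im=0.1345

Need the full column D^2_{m',-1} for m'=−2..2 at α=5.6815, β=0.0741, γ=0.9561.
cos(β/2)=0.999314, sin(β/2)=0.037042
d^2_{-2,-1}: single k=1 term ⇒ +0.073931;  D = +0.071682-0.018095i
d^2_{-1,-1}: k∈[0..1] ⇒ +0.997258 -0.004111 = +0.993147;  D = +0.931423+0.344663i
d^2_{0,-1}: k∈[0..1] ⇒ -0.090546 +0.000124 = -0.090422;  D = -0.052147-0.073870i
d^2_{1,-1}: k∈[0..1] ⇒ +0.004111 -0.000002 = +0.004109;  D = +0.000053+0.004108i
d^2_{2,-1}: single k=0 term ⇒ -0.000102;  D = +0.000056-0.000084i
Y_2^{m'}(θ=1.1126,φ=6.2029) and Σ D·Y over m':
  (+0.0717-0.0181i)·(+0.3067+0.0497i)  (+0.9314+0.3447i)·(+0.3055+0.0246i)  (-0.0521-0.0739i)·(-0.1303+0.0000i)  (+0.0001+0.0041i)·(-0.3055+0.0246i)  (+0.0001-0.0001i)·(+0.3067-0.0497i)
Y_2^-1(R⁻¹ n̂) = +0.305639+0.134535i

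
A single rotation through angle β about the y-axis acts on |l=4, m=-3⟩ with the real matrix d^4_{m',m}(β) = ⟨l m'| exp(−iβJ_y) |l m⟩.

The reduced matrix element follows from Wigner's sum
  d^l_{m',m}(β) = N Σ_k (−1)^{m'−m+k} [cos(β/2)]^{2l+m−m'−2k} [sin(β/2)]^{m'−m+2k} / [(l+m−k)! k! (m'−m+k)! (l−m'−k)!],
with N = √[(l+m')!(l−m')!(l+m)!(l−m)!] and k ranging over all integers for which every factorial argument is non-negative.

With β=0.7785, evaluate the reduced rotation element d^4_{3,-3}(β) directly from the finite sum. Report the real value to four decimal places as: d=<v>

d^4_{3,-3}(β=0.7785) via Wigner's sum:
c=cos(0.7785/2)=0.925194, s=sin(0.7785/2)=0.379495; N=√[5040·1·1·5040]=5040.000000
k∈{0,1} keeps every argument non-negative
  k=0: (−1)^6·5040.0000/(720)·0.9252^2·0.3795^6 = +0.017898
  k=1: (−1)^7·5040.0000/(5040)·0.9252^0·0.3795^8 = -0.000430
d^4_{3,-3}(0.7785) = +0.017898 -0.000430 = +0.017468

d=0.0175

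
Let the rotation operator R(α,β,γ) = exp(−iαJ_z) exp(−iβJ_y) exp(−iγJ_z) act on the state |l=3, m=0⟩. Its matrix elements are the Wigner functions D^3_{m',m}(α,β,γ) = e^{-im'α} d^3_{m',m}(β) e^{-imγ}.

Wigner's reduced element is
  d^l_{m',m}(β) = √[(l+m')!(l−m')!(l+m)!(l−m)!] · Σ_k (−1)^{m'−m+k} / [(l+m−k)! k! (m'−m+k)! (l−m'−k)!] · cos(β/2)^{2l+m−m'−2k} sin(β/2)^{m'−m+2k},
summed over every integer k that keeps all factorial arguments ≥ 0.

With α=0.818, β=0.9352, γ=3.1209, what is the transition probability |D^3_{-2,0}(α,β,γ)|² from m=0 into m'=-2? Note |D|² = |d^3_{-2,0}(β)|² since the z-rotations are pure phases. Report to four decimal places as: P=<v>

P=0.2771

D^3_{-2,0}(0.818,0.9352,3.1209) = e^{-i·-2·0.818}·d^3_{-2,0}(0.9352)·e^{-i·0·3.1209}. Compute d first:
Half-angle: c=0.892653, s=0.450745. N=√(1·120·6·6)=65.726707
Admissible k: 2..3 (factorial args all ≥0)
  k=2: (−1)^0·65.7267/(12)·0.8927^4·0.4507^2 = +0.706566
  k=3: (−1)^1·65.7267/(12)·0.8927^2·0.4507^4 = -0.180157
d^3_{-2,0}(0.9352) = +0.706566 -0.180157 = +0.526410
|D^3_{-2,0}|² = |d^3_{-2,0}(β)|² = (+0.526410)² = 0.277107 (the z-rotation phases have unit modulus)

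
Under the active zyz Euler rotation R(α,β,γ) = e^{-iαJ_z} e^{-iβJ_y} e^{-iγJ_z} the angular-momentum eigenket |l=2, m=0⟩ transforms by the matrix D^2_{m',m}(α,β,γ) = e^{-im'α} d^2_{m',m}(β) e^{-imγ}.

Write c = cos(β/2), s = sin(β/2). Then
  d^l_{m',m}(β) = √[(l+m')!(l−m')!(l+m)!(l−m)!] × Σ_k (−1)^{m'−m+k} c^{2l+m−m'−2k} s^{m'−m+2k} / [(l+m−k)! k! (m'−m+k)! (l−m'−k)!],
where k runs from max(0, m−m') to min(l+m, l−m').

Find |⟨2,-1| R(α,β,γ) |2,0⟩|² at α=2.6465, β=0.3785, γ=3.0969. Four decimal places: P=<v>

D^2_{-1,0}(2.6465,0.3785,3.0969) = e^{-i·-1·2.6465}·d^2_{-1,0}(0.3785)·e^{-i·0·3.0969}. Compute d first:
Half-angle: c=0.982146, s=0.188122. N=√(1·6·2·2)=4.898979
k∈{1,2} keeps every argument non-negative
  k=1: (−1)^0·4.8990/(2)·0.9821^3·0.1881^1 = +0.436560
  k=2: (−1)^1·4.8990/(2)·0.9821^1·0.1881^3 = -0.016017
d^2_{-1,0}(0.3785) = +0.436560 -0.016017 = +0.420543
|D^2_{-1,0}|² = |d^2_{-1,0}(β)|² = (+0.420543)² = 0.176856 (the z-rotation phases have unit modulus)

P=0.1769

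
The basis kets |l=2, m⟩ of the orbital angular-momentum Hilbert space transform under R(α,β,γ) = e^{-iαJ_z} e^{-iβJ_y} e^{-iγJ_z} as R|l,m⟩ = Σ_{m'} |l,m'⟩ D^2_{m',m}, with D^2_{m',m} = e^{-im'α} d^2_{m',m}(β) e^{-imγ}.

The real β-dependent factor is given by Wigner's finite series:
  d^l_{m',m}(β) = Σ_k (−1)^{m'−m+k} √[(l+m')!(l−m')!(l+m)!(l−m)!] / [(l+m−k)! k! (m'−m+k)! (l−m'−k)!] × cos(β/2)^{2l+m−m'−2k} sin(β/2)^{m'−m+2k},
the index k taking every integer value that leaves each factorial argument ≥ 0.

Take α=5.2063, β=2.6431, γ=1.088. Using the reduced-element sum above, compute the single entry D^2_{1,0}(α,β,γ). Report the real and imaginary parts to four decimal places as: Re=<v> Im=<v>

D^2_{1,0}(5.2063,2.6431,1.088) = e^{-i·1·5.2063}·d^2_{1,0}(2.6431)·e^{-i·0·1.088}. Compute d first:
With c≡cos(β/2)=0.246674 and s≡sin(β/2)=0.969099, N=[6·1·2·2]^{1/2}=4.898979
Admissible k: 0..1 (factorial args all ≥0)
  k=0: (−1)^1·4.8990/(2)·0.2467^3·0.9691^1 = -0.035630
  k=1: (−1)^2·4.8990/(2)·0.2467^1·0.9691^3 = +0.549924
d^2_{1,0}(2.6431) = -0.035630 +0.549924 = +0.514294
D = (+0.474073+0.880485i)·(+0.514294)·(+1.000000+0.000000i) = +0.243813+0.452828i

Re=0.2438 Im=0.4528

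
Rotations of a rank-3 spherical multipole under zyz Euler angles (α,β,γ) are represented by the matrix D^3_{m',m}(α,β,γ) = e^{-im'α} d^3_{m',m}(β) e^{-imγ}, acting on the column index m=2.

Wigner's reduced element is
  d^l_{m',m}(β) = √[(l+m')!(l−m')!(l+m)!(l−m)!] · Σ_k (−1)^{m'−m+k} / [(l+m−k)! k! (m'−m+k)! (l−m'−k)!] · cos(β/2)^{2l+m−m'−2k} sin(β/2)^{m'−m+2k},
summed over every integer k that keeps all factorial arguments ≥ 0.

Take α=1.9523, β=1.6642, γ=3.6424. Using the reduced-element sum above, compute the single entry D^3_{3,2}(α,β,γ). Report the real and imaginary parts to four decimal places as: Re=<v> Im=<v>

Re=-0.2103 Im=0.1364

First d^3_{3,2}(β=1.6642), then the phase factors e^{-i(3)α} and e^{-i(2)γ}:
With c≡cos(β/2)=0.673325 and s≡sin(β/2)=0.739347, N=[720·1·120·1]^{1/2}=293.938769
The bounds max(0,m−m')=0 and min(l+m,l−m')=0 give 1 term
  k=0: (−1)^1·293.9388/(120)·0.6733^5·0.7393^1 = -0.250638
d^3_{3,2}(1.6642) = -0.250638
Phases: e^{-i·(3)·1.9523}=+0.910508+0.413491i, e^{-i·(2)·3.6424}=+0.538943-0.842342i ⇒ D=-0.210288+0.136375i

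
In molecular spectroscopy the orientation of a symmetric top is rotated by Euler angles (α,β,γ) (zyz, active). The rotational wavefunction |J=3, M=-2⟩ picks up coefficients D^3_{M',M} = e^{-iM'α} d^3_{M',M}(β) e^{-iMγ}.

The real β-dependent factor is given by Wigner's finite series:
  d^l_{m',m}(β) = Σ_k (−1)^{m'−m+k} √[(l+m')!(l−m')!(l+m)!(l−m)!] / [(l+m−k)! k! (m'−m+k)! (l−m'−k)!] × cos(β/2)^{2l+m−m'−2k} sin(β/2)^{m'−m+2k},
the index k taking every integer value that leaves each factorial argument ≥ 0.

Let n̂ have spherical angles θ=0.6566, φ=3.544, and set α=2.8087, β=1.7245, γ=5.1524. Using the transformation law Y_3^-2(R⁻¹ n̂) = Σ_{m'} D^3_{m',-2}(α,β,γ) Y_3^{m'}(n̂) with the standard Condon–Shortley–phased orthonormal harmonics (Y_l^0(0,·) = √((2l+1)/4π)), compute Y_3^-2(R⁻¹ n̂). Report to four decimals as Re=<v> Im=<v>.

Need the full column D^3_{m',-2} for m'=−3..3 at α=2.8087, β=1.7245, γ=5.1524.
cos(β/2)=0.650731, sin(β/2)=0.759309
d^3_{-3,-2}: single k=1 term ⇒ +0.217020;  D = +0.215494-0.025690i
d^3_{-2,-2}: k∈[0..1] ⇒ +0.075929 -0.516906 = -0.440977;  D = +0.430896+0.093753i
d^3_{-1,-2}: k∈[0..1] ⇒ -0.280172 +0.762937 = +0.482765;  D = +0.412292+0.251153i
d^3_{0,-2}: k∈[0..1] ⇒ +0.566242 -0.770968 = -0.204726;  D = +0.130438+0.157793i
d^3_{1,-2}: k∈[0..1] ⇒ -0.762937 +0.519389 = -0.243548;  D = -0.085313-0.228117i
d^3_{2,-2}: k∈[0..1] ⇒ +0.703795 -0.191651 = +0.512144;  D = -0.012797-0.511984i
d^3_{3,-2}: single k=0 term ⇒ -0.402317;  D = +0.121927-0.383397i
Y_3^{m'}(θ=0.6566,φ=3.544) and Σ D·Y over m':
  (+0.2155-0.0257i)·(-0.0337+0.0887i)  (+0.4309+0.0938i)·(+0.2091-0.2174i)  (+0.4123+0.2512i)·(-0.3879+0.1651i)  (+0.1304+0.1578i)·(+0.0405+0.0000i)  (-0.0853-0.2281i)·(+0.3879+0.1651i)  (-0.0128-0.5120i)·(+0.2091+0.2174i)  (+0.1219-0.3834i)·(+0.0337+0.0887i)
Y_3^-2(R⁻¹ n̂) = +0.060693-0.291585i

Re=0.0607 Im=-0.2916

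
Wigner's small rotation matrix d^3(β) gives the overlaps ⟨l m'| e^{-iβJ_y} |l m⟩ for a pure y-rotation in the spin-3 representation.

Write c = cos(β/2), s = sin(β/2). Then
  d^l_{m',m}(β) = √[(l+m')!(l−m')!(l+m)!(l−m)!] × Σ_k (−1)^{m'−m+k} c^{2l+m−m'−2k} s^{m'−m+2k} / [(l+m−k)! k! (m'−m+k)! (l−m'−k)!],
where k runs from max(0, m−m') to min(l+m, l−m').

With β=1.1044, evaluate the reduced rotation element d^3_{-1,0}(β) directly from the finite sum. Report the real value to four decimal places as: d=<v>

d^3_{-1,0}(β=1.1044) via Wigner's sum:
c=cos(1.1044/2)=0.851373, s=sin(1.1044/2)=0.524562; N=√[2·24·6·6]=41.569219
The bounds max(0,m−m')=1 and min(l+m,l−m')=3 give 3 terms
  k=1: (−1)^0·41.5692/(12)·0.8514^5·0.5246^1 = +0.812803
  k=2: (−1)^1·41.5692/(4)·0.8514^3·0.5246^3 = -0.925678
  k=3: (−1)^2·41.5692/(12)·0.8514^1·0.5246^5 = +0.117137
d^3_{-1,0}(1.1044) = +0.812803 -0.925678 +0.117137 = +0.004261

d=0.0043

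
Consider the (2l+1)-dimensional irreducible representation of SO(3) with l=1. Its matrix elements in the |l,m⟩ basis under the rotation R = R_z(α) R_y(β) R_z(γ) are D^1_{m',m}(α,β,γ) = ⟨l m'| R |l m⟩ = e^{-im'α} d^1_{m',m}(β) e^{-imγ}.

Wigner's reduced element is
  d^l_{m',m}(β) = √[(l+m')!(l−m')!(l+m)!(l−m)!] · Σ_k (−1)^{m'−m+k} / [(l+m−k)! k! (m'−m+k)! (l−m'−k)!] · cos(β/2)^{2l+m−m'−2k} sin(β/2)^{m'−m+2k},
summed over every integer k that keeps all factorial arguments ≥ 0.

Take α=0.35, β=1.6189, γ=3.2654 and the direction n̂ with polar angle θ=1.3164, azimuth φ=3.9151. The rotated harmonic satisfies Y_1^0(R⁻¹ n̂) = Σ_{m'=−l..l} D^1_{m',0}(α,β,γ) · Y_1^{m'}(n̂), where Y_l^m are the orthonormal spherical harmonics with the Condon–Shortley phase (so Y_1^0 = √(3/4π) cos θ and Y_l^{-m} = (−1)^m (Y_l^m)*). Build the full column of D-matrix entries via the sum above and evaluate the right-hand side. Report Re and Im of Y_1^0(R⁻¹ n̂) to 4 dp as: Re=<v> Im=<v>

Need the full column D^1_{m',0} for m'=−1..1 at α=0.35, β=1.6189, γ=3.2654.
cos(β/2)=0.689897, sin(β/2)=0.723908
d^1_{-1,0}: single k=1 term ⇒ +0.706289;  D = +0.663468+0.242185i
d^1_{0,0}: k∈[0..1] ⇒ +0.475957 -0.524043 = -0.048085;  D = -0.048085+0.000000i
d^1_{1,0}: single k=0 term ⇒ -0.706289;  D = -0.663468+0.242185i
Y_1^{m'}(θ=1.3164,φ=3.9151) and Σ D·Y over m':
  (+0.6635+0.2422i)·(-0.2392+0.2336i)  (-0.0481+0.0000i)·(+0.1230+0.0000i)  (-0.6635+0.2422i)·(+0.2392+0.2336i)
Y_1^0(R⁻¹ n̂) = -0.436514+0.000000i

Re=-0.4365 Im=0.0000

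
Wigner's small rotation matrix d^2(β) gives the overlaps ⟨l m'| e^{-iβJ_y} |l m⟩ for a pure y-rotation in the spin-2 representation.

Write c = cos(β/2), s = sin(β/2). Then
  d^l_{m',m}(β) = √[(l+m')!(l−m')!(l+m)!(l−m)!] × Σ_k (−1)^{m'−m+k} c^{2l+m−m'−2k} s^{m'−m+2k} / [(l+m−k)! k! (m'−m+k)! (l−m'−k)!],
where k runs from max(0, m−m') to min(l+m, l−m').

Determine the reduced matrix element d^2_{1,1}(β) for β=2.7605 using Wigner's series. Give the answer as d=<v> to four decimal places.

d=-0.1025

d^2_{1,1}(β=2.7605) via Wigner's sum:
c=cos(2.7605/2)=0.189395, s=sin(2.7605/2)=0.981901; N=√[6·1·6·1]=6.000000
The bounds max(0,m−m')=0 and min(l+m,l−m')=1 give 2 terms
  k=0: (−1)^0·6.0000/(6)·0.1894^4·0.9819^0 = +0.001287
  k=1: (−1)^1·6.0000/(2)·0.1894^2·0.9819^2 = -0.103752
d^2_{1,1}(2.7605) = +0.001287 -0.103752 = -0.102465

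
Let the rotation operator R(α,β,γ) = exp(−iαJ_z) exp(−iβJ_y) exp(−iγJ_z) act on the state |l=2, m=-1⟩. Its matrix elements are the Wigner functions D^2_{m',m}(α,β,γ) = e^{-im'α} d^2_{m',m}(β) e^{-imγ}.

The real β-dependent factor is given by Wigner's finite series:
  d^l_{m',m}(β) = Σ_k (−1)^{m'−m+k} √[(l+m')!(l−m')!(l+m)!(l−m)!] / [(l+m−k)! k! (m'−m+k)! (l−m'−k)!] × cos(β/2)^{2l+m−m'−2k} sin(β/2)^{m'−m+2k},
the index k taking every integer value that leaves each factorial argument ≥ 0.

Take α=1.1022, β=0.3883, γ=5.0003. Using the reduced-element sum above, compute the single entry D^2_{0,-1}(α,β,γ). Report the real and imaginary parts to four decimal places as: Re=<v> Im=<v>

Re=-0.1219 Im=0.4115

Split into d^2_{0,-1}(β=0.3883) × two z-phases.
With c≡cos(β/2)=0.981212 and s≡sin(β/2)=0.192933, N=[2·2·1·6]^{1/2}=4.898979
The bounds max(0,m−m')=0 and min(l+m,l−m')=1 give 2 terms
  k=0: (−1)^1·4.8990/(2)·0.9812^3·0.1929^1 = -0.446447
  k=1: (−1)^2·4.8990/(2)·0.9812^1·0.1929^3 = +0.017261
d^2_{0,-1}(0.3883) = -0.446447 +0.017261 = -0.429186
D = (+1.000000+0.000000i)·(-0.429186)·(+0.283950-0.958839i) = -0.121867+0.411521i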